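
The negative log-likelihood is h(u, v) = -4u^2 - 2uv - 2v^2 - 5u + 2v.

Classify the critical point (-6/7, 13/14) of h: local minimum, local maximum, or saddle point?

local maximum

The Hessian of h is constant: H = [[-8, -2], [-2, -4]].
det(H) = (-8)·(-4) − (-2)² = 28.
det(H) > 0 and tr(H) = -12 < 0, so H is negative definite and the point is a local maximum.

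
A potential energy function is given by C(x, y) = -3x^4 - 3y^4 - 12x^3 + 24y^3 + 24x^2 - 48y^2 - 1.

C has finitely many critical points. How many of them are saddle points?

C separates as a function of x plus a function of y, so ∇C=0 decouples.
∂C/∂x = -12x(x - 1)(x + 4) = 0 at x ∈ {-4, 0, 1}; ∂C/∂y = -12y(y - 4)(y - 2) = 0 at y ∈ {0, 2, 4}.
The Hessian is diagonal: diag(C_xx, C_yy). Second derivatives: C_xx(-4)=-240, C_xx(0)=48, C_xx(1)=-60; C_yy(0)=-96, C_yy(2)=48, C_yy(4)=-96.
Saddle points occur where the two diagonal entries have opposite signs: (-4, 2), (0, 0), (0, 4), (1, 2). Count: 4.

4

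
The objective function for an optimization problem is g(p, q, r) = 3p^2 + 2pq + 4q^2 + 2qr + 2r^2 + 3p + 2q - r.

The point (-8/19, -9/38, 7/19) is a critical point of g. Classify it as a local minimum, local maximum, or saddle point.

local minimum

The Hessian is constant: H = [[6, 2, 0], [2, 8, 2], [0, 2, 4]].
Leading principal minors: Δ₁ = 6, Δ₂ = 44, Δ₃ = 152.
All leading minors are positive, so H is positive definite: a local minimum.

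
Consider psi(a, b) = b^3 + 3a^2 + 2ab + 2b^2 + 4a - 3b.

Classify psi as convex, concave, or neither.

neither

The term b^3 is cubic, so the Hessian is not constant.
∂²psi/∂b² = 6b + 4, which takes both signs as b varies (negative for sufficiently negative b). A diagonal entry of the Hessian changing sign means the Hessian is neither positive- nor negative-semidefinite on all of R^2.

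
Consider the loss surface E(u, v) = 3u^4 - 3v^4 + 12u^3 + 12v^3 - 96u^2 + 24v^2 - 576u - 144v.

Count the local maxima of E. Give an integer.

2

E separates as a function of u plus a function of v, so ∇E=0 decouples.
∂E/∂u = 12(u - 4)(u + 3)(u + 4) = 0 at u ∈ {-4, -3, 4}; ∂E/∂v = -12(v - 3)(v - 2)(v + 2) = 0 at v ∈ {-2, 2, 3}.
The Hessian is diagonal: diag(E_uu, E_vv). Second derivatives: E_uu(-4)=96, E_uu(-3)=-84, E_uu(4)=672; E_vv(-2)=-240, E_vv(2)=48, E_vv(3)=-60.
Local maxima occur where both diagonal entries negative: (-3, -2), (-3, 3). Count: 2.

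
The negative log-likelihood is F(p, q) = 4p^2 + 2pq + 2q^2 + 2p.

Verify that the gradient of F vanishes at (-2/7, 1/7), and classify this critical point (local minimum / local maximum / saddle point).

∇F = (8p + 2q + 2, 2p + 4q); substituting (-2/7, 1/7) gives ∇F = (0, 0), so (-2/7, 1/7) is indeed a critical point.
The Hessian of F is constant: H = [[8, 2], [2, 4]].
det(H) = 8·4 − 2² = 28.
det(H) > 0 and tr(H) = 12 > 0, so H is positive definite and the point is a local minimum.

local minimum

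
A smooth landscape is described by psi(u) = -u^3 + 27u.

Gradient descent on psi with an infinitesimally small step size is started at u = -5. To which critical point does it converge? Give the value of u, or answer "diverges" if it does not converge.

-3

psi'(u) = -3(u - 3)(u + 3), so psi'(-5) = -48.
Gradient descent moves in the -psi' direction, i.e. u is increasing.
The nearest critical point in that direction is u = -3, where psi'' = 18 > 0 (a local minimum). The iterate converges there.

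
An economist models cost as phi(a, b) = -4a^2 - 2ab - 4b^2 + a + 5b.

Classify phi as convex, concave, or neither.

concave

phi is quadratic, so its Hessian is the constant matrix H = [[-8, -2], [-2, -8]].
det(H) = 60, tr(H) = -16.
det(H) > 0 and tr(H) < 0, so H is negative definite everywhere: concave.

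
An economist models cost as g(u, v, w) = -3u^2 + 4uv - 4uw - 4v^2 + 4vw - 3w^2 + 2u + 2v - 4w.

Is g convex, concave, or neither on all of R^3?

concave

g is quadratic, so its Hessian is the constant matrix H = [[-6, 4, -4], [4, -8, 4], [-4, 4, -6]].
Leading principal minors: -6, 32, -96.
Signs alternate −, +, − ⇒ H ≺ 0 ⇒ concave.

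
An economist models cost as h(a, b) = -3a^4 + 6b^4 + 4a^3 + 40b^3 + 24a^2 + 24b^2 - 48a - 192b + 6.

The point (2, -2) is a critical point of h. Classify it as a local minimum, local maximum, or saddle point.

The mixed partial ∂²h/∂a∂b is 0, so the Hessian at any point is diag(h_aa, h_bb) = diag(12(-3a^2 + 2a + 4), 24(3b^2 + 10b + 2)).
At (2, -2): H = diag(-48, -144).
Both eigenvalues are negative, so H is negative definite: a local maximum.

local maximum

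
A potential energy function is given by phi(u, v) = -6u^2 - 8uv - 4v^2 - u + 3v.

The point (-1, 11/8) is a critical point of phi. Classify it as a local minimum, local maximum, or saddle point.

local maximum

The Hessian of phi is constant: H = [[-12, -8], [-8, -8]].
det(H) = (-12)·(-8) − (-8)² = 32.
det(H) > 0 and tr(H) = -20 < 0, so H is negative definite and the point is a local maximum.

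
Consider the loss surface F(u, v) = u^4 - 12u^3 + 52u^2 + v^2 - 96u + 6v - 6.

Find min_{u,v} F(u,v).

F(u,v) separates as P(u) + Q(v) − 6, so its minimum is min P + min Q − 6.
P'(u) = 4(u - 4)(u - 3)(u - 2) vanishes at u ∈ {2, 3, 4}; Q'(v) = 2v + 6 vanishes at v ∈ {-3}.
Local minima of P (where P''>0): P(2)=-64, P(4)=-64. Local minima of Q: Q(-3)=-9.
So the global minimum of F is P(2) + Q(-3) − 6 = -64 − 9 − 6 = -79, attained at (2, -3).

-79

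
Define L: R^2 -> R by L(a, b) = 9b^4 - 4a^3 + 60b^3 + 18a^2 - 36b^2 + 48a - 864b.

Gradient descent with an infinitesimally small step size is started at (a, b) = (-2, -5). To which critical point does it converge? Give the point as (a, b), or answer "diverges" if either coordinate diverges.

(-1, -4)

L is separable, so gradient descent decouples: a follows -∂L/∂a, b follows -∂L/∂b.
∂L/∂a = -12(a - 4)(a + 1); at a=-2 this is -72, so a increases.
∂L/∂b = 36(b - 2)(b + 3)(b + 4); at b=-5 this is -504, so b increases.
a converges to its nearest critical value -1 (a local min of the a-part); b converges to -4. The iterate converges to (-1, -4).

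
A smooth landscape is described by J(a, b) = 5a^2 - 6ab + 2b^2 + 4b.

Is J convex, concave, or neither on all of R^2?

convex

J is quadratic, so its Hessian is the constant matrix H = [[10, -6], [-6, 4]].
det(H) = 4, tr(H) = 14.
det(H) > 0 and tr(H) > 0, so H is positive definite everywhere: convex.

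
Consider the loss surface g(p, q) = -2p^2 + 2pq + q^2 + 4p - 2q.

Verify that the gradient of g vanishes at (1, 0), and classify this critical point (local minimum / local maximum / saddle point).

saddle point

∇g = (-4p + 2q + 4, 2p + 2q - 2); substituting (1, 0) gives ∇g = (0, 0), so (1, 0) is indeed a critical point.
The Hessian of g is constant: H = [[-4, 2], [2, 2]].
det(H) = (-4)·2 − 2² = -12.
Since det(H) < 0, H is indefinite and the critical point is a saddle point.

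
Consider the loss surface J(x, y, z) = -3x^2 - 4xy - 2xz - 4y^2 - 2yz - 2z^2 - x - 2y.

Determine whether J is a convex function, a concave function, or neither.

concave

J is quadratic, so its Hessian is the constant matrix H = [[-6, -4, -2], [-4, -8, -2], [-2, -2, -4]].
Leading principal minors: -6, 32, -104.
Signs alternate −, +, − ⇒ H ≺ 0 ⇒ concave.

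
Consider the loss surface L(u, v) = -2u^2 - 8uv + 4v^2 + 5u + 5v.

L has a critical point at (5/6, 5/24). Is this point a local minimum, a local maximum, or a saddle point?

saddle point

The Hessian of L is constant: H = [[-4, -8], [-8, 8]].
det(H) = (-4)·8 − (-8)² = -96.
Since det(H) < 0, H is indefinite and the critical point is a saddle point.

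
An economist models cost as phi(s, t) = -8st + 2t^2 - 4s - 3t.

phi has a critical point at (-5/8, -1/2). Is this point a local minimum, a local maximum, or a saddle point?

saddle point

The Hessian of phi is constant: H = [[0, -8], [-8, 4]].
det(H) = 0·4 − (-8)² = -64.
Since det(H) < 0, H is indefinite and the critical point is a saddle point.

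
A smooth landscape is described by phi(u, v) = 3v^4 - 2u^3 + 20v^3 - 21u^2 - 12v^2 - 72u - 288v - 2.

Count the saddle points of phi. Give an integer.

phi separates as a function of u plus a function of v, so ∇phi=0 decouples.
∂phi/∂u = -6(u + 3)(u + 4) = 0 at u ∈ {-4, -3}; ∂phi/∂v = 12(v - 2)(v + 3)(v + 4) = 0 at v ∈ {-4, -3, 2}.
The Hessian is diagonal: diag(phi_uu, phi_vv). Second derivatives: phi_uu(-4)=6, phi_uu(-3)=-6; phi_vv(-4)=72, phi_vv(-3)=-60, phi_vv(2)=360.
Saddle points occur where the two diagonal entries have opposite signs: (-4, -3), (-3, -4), (-3, 2). Count: 3.

3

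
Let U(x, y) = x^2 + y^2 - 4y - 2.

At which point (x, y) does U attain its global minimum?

(0, 2)

U(x,y) separates as P(x) + Q(y) − 2, so its minimum is min P + min Q − 2.
P'(x) = 2x vanishes at x ∈ {0}; Q'(y) = 2y - 4 vanishes at y ∈ {2}.
Local minima of P (where P''>0): P(0)=0. Local minima of Q: Q(2)=-4.
So the global minimum of U is P(0) + Q(2) − 2 = 0 − 4 − 2 = -6, attained at (0, 2).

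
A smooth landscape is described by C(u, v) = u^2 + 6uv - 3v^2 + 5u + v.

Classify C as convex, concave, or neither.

neither

C is quadratic, so its Hessian is the constant matrix H = [[2, 6], [6, -6]].
det(H) = -48, tr(H) = -4.
det(H) < 0, so H is indefinite: neither convex nor concave.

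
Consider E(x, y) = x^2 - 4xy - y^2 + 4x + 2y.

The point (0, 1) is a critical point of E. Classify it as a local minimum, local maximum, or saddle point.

saddle point

The Hessian of E is constant: H = [[2, -4], [-4, -2]].
det(H) = 2·(-2) − (-4)² = -20.
Since det(H) < 0, H is indefinite and the critical point is a saddle point.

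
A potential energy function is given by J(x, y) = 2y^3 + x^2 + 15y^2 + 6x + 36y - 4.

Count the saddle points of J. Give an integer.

1

J separates as a function of x plus a function of y, so ∇J=0 decouples.
∂J/∂x = 2(x + 3) = 0 at x ∈ {-3}; ∂J/∂y = 6(y + 2)(y + 3) = 0 at y ∈ {-3, -2}.
The Hessian is diagonal: diag(J_xx, J_yy). Second derivatives: J_xx(-3)=2; J_yy(-3)=-6, J_yy(-2)=6.
Saddle points occur where the two diagonal entries have opposite signs: (-3, -3). Count: 1.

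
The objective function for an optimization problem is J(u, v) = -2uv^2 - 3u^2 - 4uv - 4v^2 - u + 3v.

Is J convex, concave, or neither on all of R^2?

The term -2uv^2 is cubic, so the Hessian is not constant.
∂²J/∂v² = -4u - 8, which takes both signs as u varies (negative for sufficiently large u). A diagonal entry of the Hessian changing sign means the Hessian is neither positive- nor negative-semidefinite on all of R^2.

neither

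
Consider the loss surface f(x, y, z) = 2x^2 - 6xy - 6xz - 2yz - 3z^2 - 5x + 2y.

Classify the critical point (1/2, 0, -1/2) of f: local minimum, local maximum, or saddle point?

saddle point

The Hessian is constant: H = [[4, -6, -6], [-6, 0, -2], [-6, -2, -6]].
Leading principal minors: Δ₁ = 4, Δ₂ = -36, Δ₃ = 56.
The minors fit neither the all-positive nor the alternating-sign pattern, so H is indefinite: a saddle point.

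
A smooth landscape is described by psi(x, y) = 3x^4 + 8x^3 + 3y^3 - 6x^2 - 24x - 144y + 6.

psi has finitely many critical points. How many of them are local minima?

psi separates as a function of x plus a function of y, so ∇psi=0 decouples.
∂psi/∂x = 12(x - 1)(x + 1)(x + 2) = 0 at x ∈ {-2, -1, 1}; ∂psi/∂y = 9(y - 4)(y + 4) = 0 at y ∈ {-4, 4}.
The Hessian is diagonal: diag(psi_xx, psi_yy). Second derivatives: psi_xx(-2)=36, psi_xx(-1)=-24, psi_xx(1)=72; psi_yy(-4)=-72, psi_yy(4)=72.
Local minima occur where both diagonal entries positive: (-2, 4), (1, 4). Count: 2.

2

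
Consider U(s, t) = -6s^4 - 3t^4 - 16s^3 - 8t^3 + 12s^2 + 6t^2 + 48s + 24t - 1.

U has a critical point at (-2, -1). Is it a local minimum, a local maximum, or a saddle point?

saddle point

The mixed partial ∂²U/∂s∂t is 0, so the Hessian at any point is diag(U_ss, U_tt) = diag(24(-3s^2 - 4s + 1), 12(-3t^2 - 4t + 1)).
At (-2, -1): H = diag(-72, 24).
The eigenvalues have opposite signs, so H is indefinite: a saddle point.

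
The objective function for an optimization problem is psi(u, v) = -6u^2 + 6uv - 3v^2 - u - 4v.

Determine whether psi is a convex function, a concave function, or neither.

concave

psi is quadratic, so its Hessian is the constant matrix H = [[-12, 6], [6, -6]].
det(H) = 36, tr(H) = -18.
det(H) > 0 and tr(H) < 0, so H is negative definite everywhere: concave.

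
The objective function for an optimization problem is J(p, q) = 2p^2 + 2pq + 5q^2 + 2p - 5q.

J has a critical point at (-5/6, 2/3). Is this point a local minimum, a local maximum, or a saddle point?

local minimum

The Hessian of J is constant: H = [[4, 2], [2, 10]].
det(H) = 4·10 − 2² = 36.
det(H) > 0 and tr(H) = 14 > 0, so H is positive definite and the point is a local minimum.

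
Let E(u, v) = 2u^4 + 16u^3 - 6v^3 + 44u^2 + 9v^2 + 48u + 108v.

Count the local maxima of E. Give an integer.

1

E separates as a function of u plus a function of v, so ∇E=0 decouples.
∂E/∂u = 8(u + 1)(u + 2)(u + 3) = 0 at u ∈ {-3, -2, -1}; ∂E/∂v = -18(v - 3)(v + 2) = 0 at v ∈ {-2, 3}.
The Hessian is diagonal: diag(E_uu, E_vv). Second derivatives: E_uu(-3)=16, E_uu(-2)=-8, E_uu(-1)=16; E_vv(-2)=90, E_vv(3)=-90.
Local maxima occur where both diagonal entries negative: (-2, 3). Count: 1.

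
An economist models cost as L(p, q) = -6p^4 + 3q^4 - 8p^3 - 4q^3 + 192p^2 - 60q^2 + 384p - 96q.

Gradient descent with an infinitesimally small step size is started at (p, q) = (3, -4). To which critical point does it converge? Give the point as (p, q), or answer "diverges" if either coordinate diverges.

L is separable, so gradient descent decouples: p follows -∂L/∂p, q follows -∂L/∂q.
∂L/∂p = -24(p - 4)(p + 1)(p + 4); at p=3 this is 672, so p decreases.
∂L/∂q = 12(q - 4)(q + 1)(q + 2); at q=-4 this is -576, so q increases.
p converges to its nearest critical value -1 (a local min of the p-part); q converges to -2. The iterate converges to (-1, -2).

(-1, -2)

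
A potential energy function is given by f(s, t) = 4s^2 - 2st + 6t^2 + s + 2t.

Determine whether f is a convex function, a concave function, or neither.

convex

f is quadratic, so its Hessian is the constant matrix H = [[8, -2], [-2, 12]].
det(H) = 92, tr(H) = 20.
det(H) > 0 and tr(H) > 0, so H is positive definite everywhere: convex.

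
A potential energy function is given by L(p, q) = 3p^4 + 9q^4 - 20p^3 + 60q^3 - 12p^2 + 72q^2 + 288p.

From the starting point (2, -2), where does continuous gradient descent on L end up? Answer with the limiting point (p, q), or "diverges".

(-2, -4)

L is separable, so gradient descent decouples: p follows -∂L/∂p, q follows -∂L/∂q.
∂L/∂p = 12(p - 4)(p - 3)(p + 2); at p=2 this is 96, so p decreases.
∂L/∂q = 36q(q + 1)(q + 4); at q=-2 this is 144, so q decreases.
p converges to its nearest critical value -2 (a local min of the p-part); q converges to -4. The iterate converges to (-2, -4).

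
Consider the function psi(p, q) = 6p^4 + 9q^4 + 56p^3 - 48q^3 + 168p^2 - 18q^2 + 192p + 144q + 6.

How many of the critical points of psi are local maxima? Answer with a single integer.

psi separates as a function of p plus a function of q, so ∇psi=0 decouples.
∂psi/∂p = 24(p + 1)(p + 2)(p + 4) = 0 at p ∈ {-4, -2, -1}; ∂psi/∂q = 36(q - 4)(q - 1)(q + 1) = 0 at q ∈ {-1, 1, 4}.
The Hessian is diagonal: diag(psi_pp, psi_qq). Second derivatives: psi_pp(-4)=144, psi_pp(-2)=-48, psi_pp(-1)=72; psi_qq(-1)=360, psi_qq(1)=-216, psi_qq(4)=540.
Local maxima occur where both diagonal entries negative: (-2, 1). Count: 1.

1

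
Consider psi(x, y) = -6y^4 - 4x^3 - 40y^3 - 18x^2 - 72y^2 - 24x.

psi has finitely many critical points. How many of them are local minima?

psi separates as a function of x plus a function of y, so ∇psi=0 decouples.
∂psi/∂x = -12(x + 1)(x + 2) = 0 at x ∈ {-2, -1}; ∂psi/∂y = -24y(y + 2)(y + 3) = 0 at y ∈ {-3, -2, 0}.
The Hessian is diagonal: diag(psi_xx, psi_yy). Second derivatives: psi_xx(-2)=12, psi_xx(-1)=-12; psi_yy(-3)=-72, psi_yy(-2)=48, psi_yy(0)=-144.
Local minima occur where both diagonal entries positive: (-2, -2). Count: 1.

1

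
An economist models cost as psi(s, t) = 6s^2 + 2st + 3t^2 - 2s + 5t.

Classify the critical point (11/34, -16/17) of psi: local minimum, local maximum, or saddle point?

The Hessian of psi is constant: H = [[12, 2], [2, 6]].
det(H) = 12·6 − 2² = 68.
det(H) > 0 and tr(H) = 18 > 0, so H is positive definite and the point is a local minimum.

local minimum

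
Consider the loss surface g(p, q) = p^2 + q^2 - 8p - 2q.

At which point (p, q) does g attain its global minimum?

g(p,q) separates as A(p) + B(q), so its minimum is min A + min B.
A'(p) = 2p - 8 vanishes at p ∈ {4}; B'(q) = 2q - 2 vanishes at q ∈ {1}.
Local minima of A (where A''>0): A(4)=-16. Local minima of B: B(1)=-1.
So the global minimum of g is A(4) + B(1) = -16 − 1 = -17, attained at (4, 1).

(4, 1)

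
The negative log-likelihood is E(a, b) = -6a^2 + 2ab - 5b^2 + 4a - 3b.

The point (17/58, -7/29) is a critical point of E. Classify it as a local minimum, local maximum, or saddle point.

local maximum

The Hessian of E is constant: H = [[-12, 2], [2, -10]].
det(H) = (-12)·(-10) − 2² = 116.
det(H) > 0 and tr(H) = -22 < 0, so H is negative definite and the point is a local maximum.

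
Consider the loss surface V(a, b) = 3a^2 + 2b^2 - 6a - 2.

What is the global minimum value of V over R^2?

V(a,b) separates as P(a) + Q(b) − 2, so its minimum is min P + min Q − 2.
P'(a) = 6a - 6 vanishes at a ∈ {1}; Q'(b) = 4b vanishes at b ∈ {0}.
Local minima of P (where P''>0): P(1)=-3. Local minima of Q: Q(0)=0.
So the global minimum of V is P(1) + Q(0) − 2 = -3 + 0 − 2 = -5, attained at (1, 0).

-5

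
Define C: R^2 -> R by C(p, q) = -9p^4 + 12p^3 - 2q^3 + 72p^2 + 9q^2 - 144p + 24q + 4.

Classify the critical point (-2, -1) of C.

saddle point

The mixed partial ∂²C/∂p∂q is 0, so the Hessian at any point is diag(C_pp, C_qq) = diag(36(-3p^2 + 2p + 4), 6(-2q + 3)).
At (-2, -1): H = diag(-432, 30).
The eigenvalues have opposite signs, so H is indefinite: a saddle point.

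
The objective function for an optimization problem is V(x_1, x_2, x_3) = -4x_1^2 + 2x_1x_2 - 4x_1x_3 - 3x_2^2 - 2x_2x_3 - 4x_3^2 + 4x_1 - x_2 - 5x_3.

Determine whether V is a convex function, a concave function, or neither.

concave

V is quadratic, so its Hessian is the constant matrix H = [[-8, 2, -4], [2, -6, -2], [-4, -2, -8]].
Leading principal minors: -8, 44, -192.
Signs alternate −, +, − ⇒ H ≺ 0 ⇒ concave.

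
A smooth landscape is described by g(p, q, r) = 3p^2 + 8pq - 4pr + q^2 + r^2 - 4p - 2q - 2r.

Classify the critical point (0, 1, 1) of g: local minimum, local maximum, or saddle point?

The Hessian is constant: H = [[6, 8, -4], [8, 2, 0], [-4, 0, 2]].
Leading principal minors: Δ₁ = 6, Δ₂ = -52, Δ₃ = -136.
The minors fit neither the all-positive nor the alternating-sign pattern, so H is indefinite: a saddle point.

saddle point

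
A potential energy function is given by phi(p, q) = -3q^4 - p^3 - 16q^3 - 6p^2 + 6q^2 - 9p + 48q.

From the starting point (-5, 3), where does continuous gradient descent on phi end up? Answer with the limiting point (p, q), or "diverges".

phi is separable, so gradient descent decouples: p follows -∂phi/∂p, q follows -∂phi/∂q.
∂phi/∂p = -3(p + 1)(p + 3); at p=-5 this is -24, so p increases.
∂phi/∂q = -12(q - 1)(q + 1)(q + 4); at q=3 this is -672, so q increases.
The q-coordinate has no critical point in that direction and runs off to infinity.

diverges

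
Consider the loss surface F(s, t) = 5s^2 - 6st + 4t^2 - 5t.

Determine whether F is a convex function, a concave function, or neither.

F is quadratic, so its Hessian is the constant matrix H = [[10, -6], [-6, 8]].
det(H) = 44, tr(H) = 18.
det(H) > 0 and tr(H) > 0, so H is positive definite everywhere: convex.

convex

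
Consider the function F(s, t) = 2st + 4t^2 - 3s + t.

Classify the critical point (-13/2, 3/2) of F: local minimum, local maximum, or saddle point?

saddle point

The Hessian of F is constant: H = [[0, 2], [2, 8]].
det(H) = 0·8 − 2² = -4.
Since det(H) < 0, H is indefinite and the critical point is a saddle point.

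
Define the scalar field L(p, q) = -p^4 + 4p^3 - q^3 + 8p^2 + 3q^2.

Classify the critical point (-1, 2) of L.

The mixed partial ∂²L/∂p∂q is 0, so the Hessian at any point is diag(L_pp, L_qq) = diag(4(-3p^2 + 6p + 4), 6(-q + 1)).
At (-1, 2): H = diag(-20, -6).
Both eigenvalues are negative, so H is negative definite: a local maximum.

local maximum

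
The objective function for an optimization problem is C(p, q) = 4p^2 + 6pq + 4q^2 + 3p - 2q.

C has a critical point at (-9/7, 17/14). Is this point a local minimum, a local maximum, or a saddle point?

local minimum

The Hessian of C is constant: H = [[8, 6], [6, 8]].
det(H) = 8·8 − 6² = 28.
det(H) > 0 and tr(H) = 16 > 0, so H is positive definite and the point is a local minimum.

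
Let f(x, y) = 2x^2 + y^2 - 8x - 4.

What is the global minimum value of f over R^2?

-12

f(x,y) separates as P(x) + Q(y) − 4, so its minimum is min P + min Q − 4.
P'(x) = 4x - 8 vanishes at x ∈ {2}; Q'(y) = 2y vanishes at y ∈ {0}.
Local minima of P (where P''>0): P(2)=-8. Local minima of Q: Q(0)=0.
So the global minimum of f is P(2) + Q(0) − 4 = -8 + 0 − 4 = -12, attained at (2, 0).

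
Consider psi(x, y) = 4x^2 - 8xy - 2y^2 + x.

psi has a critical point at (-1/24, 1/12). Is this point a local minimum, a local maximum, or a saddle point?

saddle point

The Hessian of psi is constant: H = [[8, -8], [-8, -4]].
det(H) = 8·(-4) − (-8)² = -96.
Since det(H) < 0, H is indefinite and the critical point is a saddle point.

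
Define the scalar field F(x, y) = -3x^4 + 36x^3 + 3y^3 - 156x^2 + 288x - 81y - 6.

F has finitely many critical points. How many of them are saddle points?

F separates as a function of x plus a function of y, so ∇F=0 decouples.
∂F/∂x = -12(x - 4)(x - 3)(x - 2) = 0 at x ∈ {2, 3, 4}; ∂F/∂y = 9(y - 3)(y + 3) = 0 at y ∈ {-3, 3}.
The Hessian is diagonal: diag(F_xx, F_yy). Second derivatives: F_xx(2)=-24, F_xx(3)=12, F_xx(4)=-24; F_yy(-3)=-54, F_yy(3)=54.
Saddle points occur where the two diagonal entries have opposite signs: (2, 3), (3, -3), (4, 3). Count: 3.

3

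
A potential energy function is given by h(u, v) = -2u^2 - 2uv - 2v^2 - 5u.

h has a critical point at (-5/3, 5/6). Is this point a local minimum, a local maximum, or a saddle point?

local maximum

The Hessian of h is constant: H = [[-4, -2], [-2, -4]].
det(H) = (-4)·(-4) − (-2)² = 12.
det(H) > 0 and tr(H) = -8 < 0, so H is negative definite and the point is a local maximum.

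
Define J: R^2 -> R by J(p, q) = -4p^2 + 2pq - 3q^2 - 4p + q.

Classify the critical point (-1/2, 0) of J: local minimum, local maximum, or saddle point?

The Hessian of J is constant: H = [[-8, 2], [2, -6]].
det(H) = (-8)·(-6) − 2² = 44.
det(H) > 0 and tr(H) = -14 < 0, so H is negative definite and the point is a local maximum.

local maximum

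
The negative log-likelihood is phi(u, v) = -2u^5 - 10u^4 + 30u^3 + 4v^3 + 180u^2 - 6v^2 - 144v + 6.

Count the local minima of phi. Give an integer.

2

phi separates as a function of u plus a function of v, so ∇phi=0 decouples.
∂phi/∂u = -10u(u - 3)(u + 3)(u + 4) = 0 at u ∈ {-4, -3, 0, 3}; ∂phi/∂v = 12(v - 4)(v + 3) = 0 at v ∈ {-3, 4}.
The Hessian is diagonal: diag(phi_uu, phi_vv). Second derivatives: phi_uu(-4)=280, phi_uu(-3)=-180, phi_uu(0)=360, phi_uu(3)=-1260; phi_vv(-3)=-84, phi_vv(4)=84.
Local minima occur where both diagonal entries positive: (-4, 4), (0, 4). Count: 2.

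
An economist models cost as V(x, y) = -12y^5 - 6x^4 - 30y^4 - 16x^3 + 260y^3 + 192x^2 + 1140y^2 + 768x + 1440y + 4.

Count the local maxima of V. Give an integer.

4

V separates as a function of x plus a function of y, so ∇V=0 decouples.
∂V/∂x = -24(x - 4)(x + 2)(x + 4) = 0 at x ∈ {-4, -2, 4}; ∂V/∂y = -60(y - 4)(y + 1)(y + 2)(y + 3) = 0 at y ∈ {-3, -2, -1, 4}.
The Hessian is diagonal: diag(V_xx, V_yy). Second derivatives: V_xx(-4)=-384, V_xx(-2)=288, V_xx(4)=-1152; V_yy(-3)=840, V_yy(-2)=-360, V_yy(-1)=600, V_yy(4)=-12600.
Local maxima occur where both diagonal entries negative: (-4, -2), (-4, 4), (4, -2), (4, 4). Count: 4.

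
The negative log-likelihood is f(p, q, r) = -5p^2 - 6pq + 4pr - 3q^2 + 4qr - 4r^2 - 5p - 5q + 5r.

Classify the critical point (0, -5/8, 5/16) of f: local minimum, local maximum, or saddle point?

The Hessian is constant: H = [[-10, -6, 4], [-6, -6, 4], [4, 4, -8]].
Leading principal minors: Δ₁ = -10, Δ₂ = 24, Δ₃ = -128.
The minors alternate sign starting negative (−, +, −), so H is negative definite: a local maximum.

local maximum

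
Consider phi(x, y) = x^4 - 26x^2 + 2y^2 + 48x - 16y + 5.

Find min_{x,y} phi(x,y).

-379

phi(x,y) separates as P(x) + Q(y) + 5, so its minimum is min P + min Q + 5.
P'(x) = 4(x - 3)(x - 1)(x + 4) vanishes at x ∈ {-4, 1, 3}; Q'(y) = 4y - 16 vanishes at y ∈ {4}.
Local minima of P (where P''>0): P(-4)=-352, P(3)=-9. Local minima of Q: Q(4)=-32.
So the global minimum of phi is P(-4) + Q(4) + 5 = -352 − 32 + 5 = -379, attained at (-4, 4).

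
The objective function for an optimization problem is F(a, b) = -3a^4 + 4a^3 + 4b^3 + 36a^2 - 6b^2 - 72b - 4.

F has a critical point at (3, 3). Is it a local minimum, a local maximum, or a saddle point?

The mixed partial ∂²F/∂a∂b is 0, so the Hessian at any point is diag(F_aa, F_bb) = diag(12(-3a^2 + 2a + 6), 12(2b - 1)).
At (3, 3): H = diag(-180, 60).
The eigenvalues have opposite signs, so H is indefinite: a saddle point.

saddle point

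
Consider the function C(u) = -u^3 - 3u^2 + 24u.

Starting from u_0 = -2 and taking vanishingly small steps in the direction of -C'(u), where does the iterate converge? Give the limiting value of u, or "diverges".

C'(u) = -3(u - 2)(u + 4), so C'(-2) = 24.
Gradient descent moves in the -C' direction, i.e. u is decreasing.
The nearest critical point in that direction is u = -4, where C'' = 18 > 0 (a local minimum). The iterate converges there.

-4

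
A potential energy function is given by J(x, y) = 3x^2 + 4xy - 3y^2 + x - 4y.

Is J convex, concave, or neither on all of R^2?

J is quadratic, so its Hessian is the constant matrix H = [[6, 4], [4, -6]].
det(H) = -52, tr(H) = 0.
det(H) < 0, so H is indefinite: neither convex nor concave.

neither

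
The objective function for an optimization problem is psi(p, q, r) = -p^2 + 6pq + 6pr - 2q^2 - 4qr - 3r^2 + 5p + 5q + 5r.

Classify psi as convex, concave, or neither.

psi is quadratic, so its Hessian is the constant matrix H = [[-2, 6, 6], [6, -4, -4], [6, -4, -6]].
Leading principal minors: -2, -28, 56.
Neither pattern holds ⇒ H is indefinite ⇒ neither convex nor concave.

neither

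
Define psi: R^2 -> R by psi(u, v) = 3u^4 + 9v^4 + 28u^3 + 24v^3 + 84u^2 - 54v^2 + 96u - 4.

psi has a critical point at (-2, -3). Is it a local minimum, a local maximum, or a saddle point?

The mixed partial ∂²psi/∂u∂v is 0, so the Hessian at any point is diag(psi_uu, psi_vv) = diag(12(3u^2 + 14u + 14), 36(3v^2 + 4v - 3)).
At (-2, -3): H = diag(-24, 432).
The eigenvalues have opposite signs, so H is indefinite: a saddle point.

saddle point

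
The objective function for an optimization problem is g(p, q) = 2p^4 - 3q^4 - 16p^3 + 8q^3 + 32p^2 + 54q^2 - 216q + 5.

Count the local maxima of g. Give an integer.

2

g separates as a function of p plus a function of q, so ∇g=0 decouples.
∂g/∂p = 8p(p - 4)(p - 2) = 0 at p ∈ {0, 2, 4}; ∂g/∂q = -12(q - 3)(q - 2)(q + 3) = 0 at q ∈ {-3, 2, 3}.
The Hessian is diagonal: diag(g_pp, g_qq). Second derivatives: g_pp(0)=64, g_pp(2)=-32, g_pp(4)=64; g_qq(-3)=-360, g_qq(2)=60, g_qq(3)=-72.
Local maxima occur where both diagonal entries negative: (2, -3), (2, 3). Count: 2.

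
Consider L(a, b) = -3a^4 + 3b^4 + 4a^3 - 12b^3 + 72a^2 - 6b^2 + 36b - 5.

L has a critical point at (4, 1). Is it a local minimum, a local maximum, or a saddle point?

local maximum

The mixed partial ∂²L/∂a∂b is 0, so the Hessian at any point is diag(L_aa, L_bb) = diag(12(-3a^2 + 2a + 12), 12(3b^2 - 6b - 1)).
At (4, 1): H = diag(-336, -48).
Both eigenvalues are negative, so H is negative definite: a local maximum.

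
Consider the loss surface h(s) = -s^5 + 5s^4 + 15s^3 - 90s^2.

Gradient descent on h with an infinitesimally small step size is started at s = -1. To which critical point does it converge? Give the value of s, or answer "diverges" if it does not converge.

-3

h'(s) = -5s(s - 4)(s - 3)(s + 3), so h'(-1) = 200.
Gradient descent moves in the -h' direction, i.e. s is decreasing.
The nearest critical point in that direction is s = -3, where h'' = 630 > 0 (a local minimum). The iterate converges there.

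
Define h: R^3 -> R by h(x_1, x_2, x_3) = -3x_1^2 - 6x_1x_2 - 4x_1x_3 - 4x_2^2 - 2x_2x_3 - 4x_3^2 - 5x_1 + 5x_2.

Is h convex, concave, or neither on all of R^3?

h is quadratic, so its Hessian is the constant matrix H = [[-6, -6, -4], [-6, -8, -2], [-4, -2, -8]].
Leading principal minors: -6, 12, -40.
Signs alternate −, +, − ⇒ H ≺ 0 ⇒ concave.

concave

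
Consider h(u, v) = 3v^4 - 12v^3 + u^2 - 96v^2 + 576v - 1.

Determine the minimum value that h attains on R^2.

h(u,v) separates as P(u) + Q(v) − 1, so its minimum is min P + min Q − 1.
P'(u) = 2u vanishes at u ∈ {0}; Q'(v) = 12(v - 4)(v - 3)(v + 4) vanishes at v ∈ {-4, 3, 4}.
Local minima of P (where P''>0): P(0)=0. Local minima of Q: Q(-4)=-2304, Q(4)=768.
So the global minimum of h is P(0) + Q(-4) − 1 = 0 − 2304 − 1 = -2305, attained at (0, -4).

-2305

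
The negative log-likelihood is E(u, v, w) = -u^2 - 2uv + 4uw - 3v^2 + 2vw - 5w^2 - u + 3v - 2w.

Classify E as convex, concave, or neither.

E is quadratic, so its Hessian is the constant matrix H = [[-2, -2, 4], [-2, -6, 2], [4, 2, -10]].
Leading principal minors: -2, 8, -8.
Signs alternate −, +, − ⇒ H ≺ 0 ⇒ concave.

concave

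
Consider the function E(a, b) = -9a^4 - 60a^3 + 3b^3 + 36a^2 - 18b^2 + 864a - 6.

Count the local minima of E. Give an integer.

1

E separates as a function of a plus a function of b, so ∇E=0 decouples.
∂E/∂a = -36(a - 2)(a + 3)(a + 4) = 0 at a ∈ {-4, -3, 2}; ∂E/∂b = 9b(b - 4) = 0 at b ∈ {0, 4}.
The Hessian is diagonal: diag(E_aa, E_bb). Second derivatives: E_aa(-4)=-216, E_aa(-3)=180, E_aa(2)=-1080; E_bb(0)=-36, E_bb(4)=36.
Local minima occur where both diagonal entries positive: (-3, 4). Count: 1.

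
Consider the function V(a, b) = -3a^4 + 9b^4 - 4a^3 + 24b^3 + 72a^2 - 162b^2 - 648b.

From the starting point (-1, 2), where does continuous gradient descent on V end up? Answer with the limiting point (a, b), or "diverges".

V is separable, so gradient descent decouples: a follows -∂V/∂a, b follows -∂V/∂b.
∂V/∂a = -12a(a - 3)(a + 4); at a=-1 this is -144, so a increases.
∂V/∂b = 36(b - 3)(b + 2)(b + 3); at b=2 this is -720, so b increases.
a converges to its nearest critical value 0 (a local min of the a-part); b converges to 3. The iterate converges to (0, 3).

(0, 3)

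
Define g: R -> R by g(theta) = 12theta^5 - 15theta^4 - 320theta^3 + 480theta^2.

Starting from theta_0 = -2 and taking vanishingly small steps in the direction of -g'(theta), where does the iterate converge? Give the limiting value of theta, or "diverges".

0

g'(theta) = 60theta(theta - 4)(theta - 1)(theta + 4), so g'(-2) = -4320.
Gradient descent moves in the -g' direction, i.e. theta is increasing.
The nearest critical point in that direction is theta = 0, where g'' = 960 > 0 (a local minimum). The iterate converges there.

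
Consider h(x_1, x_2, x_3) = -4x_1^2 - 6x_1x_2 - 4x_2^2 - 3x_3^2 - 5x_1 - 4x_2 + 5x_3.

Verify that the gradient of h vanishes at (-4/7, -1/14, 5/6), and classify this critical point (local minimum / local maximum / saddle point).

local maximum

∇h = (-8x_1 - 6x_2 - 5, -6x_1 - 8x_2 - 4, -6x_3 + 5); substituting (-4/7, -1/14, 5/6) gives ∇h = (0, 0, 0), so (-4/7, -1/14, 5/6) is indeed a critical point.
The Hessian is constant: H = [[-8, -6, 0], [-6, -8, 0], [0, 0, -6]].
Leading principal minors: Δ₁ = -8, Δ₂ = 28, Δ₃ = -168.
The minors alternate sign starting negative (−, +, −), so H is negative definite: a local maximum.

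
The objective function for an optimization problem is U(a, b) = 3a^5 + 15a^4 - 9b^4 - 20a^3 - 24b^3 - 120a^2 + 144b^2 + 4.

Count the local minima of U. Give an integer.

2

U separates as a function of a plus a function of b, so ∇U=0 decouples.
∂U/∂a = 15a(a - 2)(a + 2)(a + 4) = 0 at a ∈ {-4, -2, 0, 2}; ∂U/∂b = -36b(b - 2)(b + 4) = 0 at b ∈ {-4, 0, 2}.
The Hessian is diagonal: diag(U_aa, U_bb). Second derivatives: U_aa(-4)=-720, U_aa(-2)=240, U_aa(0)=-240, U_aa(2)=720; U_bb(-4)=-864, U_bb(0)=288, U_bb(2)=-432.
Local minima occur where both diagonal entries positive: (-2, 0), (2, 0). Count: 2.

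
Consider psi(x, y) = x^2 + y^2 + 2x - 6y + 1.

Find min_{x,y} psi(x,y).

psi(x,y) separates as P(x) + Q(y) + 1, so its minimum is min P + min Q + 1.
P'(x) = 2x + 2 vanishes at x ∈ {-1}; Q'(y) = 2y - 6 vanishes at y ∈ {3}.
Local minima of P (where P''>0): P(-1)=-1. Local minima of Q: Q(3)=-9.
So the global minimum of psi is P(-1) + Q(3) + 1 = -1 − 9 + 1 = -9, attained at (-1, 3).

-9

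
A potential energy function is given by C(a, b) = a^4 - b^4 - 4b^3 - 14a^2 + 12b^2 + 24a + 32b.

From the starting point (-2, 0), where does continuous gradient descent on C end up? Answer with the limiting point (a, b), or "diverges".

C is separable, so gradient descent decouples: a follows -∂C/∂a, b follows -∂C/∂b.
∂C/∂a = 4(a - 2)(a - 1)(a + 3); at a=-2 this is 48, so a decreases.
∂C/∂b = -4(b - 2)(b + 1)(b + 4); at b=0 this is 32, so b decreases.
a converges to its nearest critical value -3 (a local min of the a-part); b converges to -1. The iterate converges to (-3, -1).

(-3, -1)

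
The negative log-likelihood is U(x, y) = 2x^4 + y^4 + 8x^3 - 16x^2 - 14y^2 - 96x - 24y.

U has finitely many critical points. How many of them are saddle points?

4

U separates as a function of x plus a function of y, so ∇U=0 decouples.
∂U/∂x = 8(x - 2)(x + 2)(x + 3) = 0 at x ∈ {-3, -2, 2}; ∂U/∂y = 4(y - 3)(y + 1)(y + 2) = 0 at y ∈ {-2, -1, 3}.
The Hessian is diagonal: diag(U_xx, U_yy). Second derivatives: U_xx(-3)=40, U_xx(-2)=-32, U_xx(2)=160; U_yy(-2)=20, U_yy(-1)=-16, U_yy(3)=80.
Saddle points occur where the two diagonal entries have opposite signs: (-3, -1), (-2, -2), (-2, 3), (2, -1). Count: 4.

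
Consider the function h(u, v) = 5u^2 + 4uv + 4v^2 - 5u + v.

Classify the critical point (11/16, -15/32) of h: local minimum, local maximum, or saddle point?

The Hessian of h is constant: H = [[10, 4], [4, 8]].
det(H) = 10·8 − 4² = 64.
det(H) > 0 and tr(H) = 18 > 0, so H is positive definite and the point is a local minimum.

local minimum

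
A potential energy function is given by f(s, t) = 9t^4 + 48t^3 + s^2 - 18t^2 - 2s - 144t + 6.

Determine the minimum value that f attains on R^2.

-475

f(s,t) separates as P(s) + Q(t) + 6, so its minimum is min P + min Q + 6.
P'(s) = 2s - 2 vanishes at s ∈ {1}; Q'(t) = 36(t - 1)(t + 1)(t + 4) vanishes at t ∈ {-4, -1, 1}.
Local minima of P (where P''>0): P(1)=-1. Local minima of Q: Q(-4)=-480, Q(1)=-105.
So the global minimum of f is P(1) + Q(-4) + 6 = -1 − 480 + 6 = -475, attained at (1, -4).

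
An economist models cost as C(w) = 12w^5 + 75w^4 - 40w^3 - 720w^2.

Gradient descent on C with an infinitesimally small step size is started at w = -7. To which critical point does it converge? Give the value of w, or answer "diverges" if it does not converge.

C'(w) = 60w(w - 2)(w + 3)(w + 4), so C'(-7) = 45360.
Gradient descent moves in the -C' direction, i.e. w is decreasing.
There is no critical point below w=-7, and C' keeps the same sign, so the iterate runs off to −∞.

diverges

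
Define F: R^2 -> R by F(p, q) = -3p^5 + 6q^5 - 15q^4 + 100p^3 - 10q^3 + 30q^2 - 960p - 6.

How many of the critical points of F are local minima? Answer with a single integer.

4

F separates as a function of p plus a function of q, so ∇F=0 decouples.
∂F/∂p = -15(p - 4)(p - 2)(p + 2)(p + 4) = 0 at p ∈ {-4, -2, 2, 4}; ∂F/∂q = 30q(q - 2)(q - 1)(q + 1) = 0 at q ∈ {-1, 0, 1, 2}.
The Hessian is diagonal: diag(F_pp, F_qq). Second derivatives: F_pp(-4)=1440, F_pp(-2)=-720, F_pp(2)=720, F_pp(4)=-1440; F_qq(-1)=-180, F_qq(0)=60, F_qq(1)=-60, F_qq(2)=180.
Local minima occur where both diagonal entries positive: (-4, 0), (-4, 2), (2, 0), (2, 2). Count: 4.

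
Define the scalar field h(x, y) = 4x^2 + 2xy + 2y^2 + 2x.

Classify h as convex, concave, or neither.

convex

h is quadratic, so its Hessian is the constant matrix H = [[8, 2], [2, 4]].
det(H) = 28, tr(H) = 12.
det(H) > 0 and tr(H) > 0, so H is positive definite everywhere: convex.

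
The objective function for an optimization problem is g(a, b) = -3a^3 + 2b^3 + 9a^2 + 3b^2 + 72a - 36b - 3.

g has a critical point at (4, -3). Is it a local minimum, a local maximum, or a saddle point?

local maximum

The mixed partial ∂²g/∂a∂b is 0, so the Hessian at any point is diag(g_aa, g_bb) = diag(18(-a + 1), 6(2b + 1)).
At (4, -3): H = diag(-54, -30).
Both eigenvalues are negative, so H is negative definite: a local maximum.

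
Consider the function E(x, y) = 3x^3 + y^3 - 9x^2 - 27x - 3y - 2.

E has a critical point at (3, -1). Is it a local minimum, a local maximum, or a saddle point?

The mixed partial ∂²E/∂x∂y is 0, so the Hessian at any point is diag(E_xx, E_yy) = diag(18(x - 1), 6y).
At (3, -1): H = diag(36, -6).
The eigenvalues have opposite signs, so H is indefinite: a saddle point.

saddle point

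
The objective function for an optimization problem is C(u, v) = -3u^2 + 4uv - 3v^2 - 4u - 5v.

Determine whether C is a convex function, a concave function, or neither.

concave

C is quadratic, so its Hessian is the constant matrix H = [[-6, 4], [4, -6]].
det(H) = 20, tr(H) = -12.
det(H) > 0 and tr(H) < 0, so H is negative definite everywhere: concave.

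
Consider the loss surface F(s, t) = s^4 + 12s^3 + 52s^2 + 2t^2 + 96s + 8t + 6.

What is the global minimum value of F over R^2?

F(s,t) separates as P(s) + Q(t) + 6, so its minimum is min P + min Q + 6.
P'(s) = 4(s + 2)(s + 3)(s + 4) vanishes at s ∈ {-4, -3, -2}; Q'(t) = 4(t + 2) vanishes at t ∈ {-2}.
Local minima of P (where P''>0): P(-4)=-64, P(-2)=-64. Local minima of Q: Q(-2)=-8.
So the global minimum of F is P(-4) + Q(-2) + 6 = -64 − 8 + 6 = -66, attained at (-4, -2).

-66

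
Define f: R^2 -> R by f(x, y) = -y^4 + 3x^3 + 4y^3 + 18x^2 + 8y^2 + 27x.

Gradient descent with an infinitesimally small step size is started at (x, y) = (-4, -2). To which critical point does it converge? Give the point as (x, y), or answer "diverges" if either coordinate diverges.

f is separable, so gradient descent decouples: x follows -∂f/∂x, y follows -∂f/∂y.
∂f/∂x = 9(x + 1)(x + 3); at x=-4 this is 27, so x decreases.
∂f/∂y = -4y(y - 4)(y + 1); at y=-2 this is 48, so y decreases.
The x-coordinate has no critical point in that direction and runs off to infinity.

diverges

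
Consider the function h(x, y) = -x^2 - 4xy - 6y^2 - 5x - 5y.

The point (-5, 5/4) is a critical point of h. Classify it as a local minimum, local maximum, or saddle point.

The Hessian of h is constant: H = [[-2, -4], [-4, -12]].
det(H) = (-2)·(-12) − (-4)² = 8.
det(H) > 0 and tr(H) = -14 < 0, so H is negative definite and the point is a local maximum.

local maximum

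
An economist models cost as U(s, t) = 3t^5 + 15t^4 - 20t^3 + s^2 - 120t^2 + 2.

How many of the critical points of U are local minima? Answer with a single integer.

2

U separates as a function of s plus a function of t, so ∇U=0 decouples.
∂U/∂s = 2s = 0 at s ∈ {0}; ∂U/∂t = 15t(t - 2)(t + 2)(t + 4) = 0 at t ∈ {-4, -2, 0, 2}.
The Hessian is diagonal: diag(U_ss, U_tt). Second derivatives: U_ss(0)=2; U_tt(-4)=-720, U_tt(-2)=240, U_tt(0)=-240, U_tt(2)=720.
Local minima occur where both diagonal entries positive: (0, -2), (0, 2). Count: 2.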